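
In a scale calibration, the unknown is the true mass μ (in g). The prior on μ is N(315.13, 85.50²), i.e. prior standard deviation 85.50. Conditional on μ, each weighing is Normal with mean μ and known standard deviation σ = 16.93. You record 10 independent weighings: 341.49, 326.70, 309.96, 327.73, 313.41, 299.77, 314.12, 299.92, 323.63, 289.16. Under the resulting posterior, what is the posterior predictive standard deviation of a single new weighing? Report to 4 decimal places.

For Normal data with known variance σ², a Normal(μ₀, σ₀²) prior on μ is conjugate. Posterior precision = 1/σ₀² + n/σ²; posterior mean is the precision-weighted average of μ₀ and x̄.
σ₀² = 85.50² = 7310.25, σ² = 16.93² = 286.6249; σ² + n·σ₀² = 286.6249 + 10·7310.25 = 73389.1249.
Posterior precision = 1/σ₀² + n/σ² = 1/7310.25 + 10/286.6249 = (σ² + n·σ₀²)/(σ₀²σ²) = 73389.1249/(7310.25·286.6249); posterior variance σₙ² = σ₀²σ²/(σ² + n·σ₀²) = 7310.25·286.6249/73389.1249 = 28.550547.
Predictive variance for one new observation = σₙ² + σ² = 7310.25·286.6249/73389.1249 + 286.6249 = σ²·(σ₀² + 73389.1249)/73389.1249 = 286.6249·80699.3749/73389.1249 = 315.175447; SD = √(286.6249·80699.3749/73389.1249) = 17.7532.

17.7532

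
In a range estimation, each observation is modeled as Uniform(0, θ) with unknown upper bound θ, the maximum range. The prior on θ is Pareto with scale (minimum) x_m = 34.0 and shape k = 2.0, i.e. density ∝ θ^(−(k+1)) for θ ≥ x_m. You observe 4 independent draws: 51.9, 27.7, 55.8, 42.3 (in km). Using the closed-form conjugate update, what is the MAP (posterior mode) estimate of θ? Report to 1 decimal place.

A Pareto(scale x_m, shape k) prior on the upper bound θ of Uniform(0, θ) is conjugate: posterior is Pareto(max(x_m, max xᵢ), k + n).
Sample maximum = 55.8; prior scale x_m = 34.0 → posterior scale = max = 55.8.
Posterior shape = 2.0 + 4 = 6.0.
The Pareto density is decreasing on [x_m, ∞), so the mode is x_m = 55.8.

55.8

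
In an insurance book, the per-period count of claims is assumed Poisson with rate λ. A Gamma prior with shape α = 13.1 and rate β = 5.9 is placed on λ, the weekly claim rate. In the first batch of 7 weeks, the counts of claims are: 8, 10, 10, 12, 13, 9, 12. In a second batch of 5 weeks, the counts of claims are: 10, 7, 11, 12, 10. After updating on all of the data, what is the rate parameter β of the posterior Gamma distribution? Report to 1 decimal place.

With a Gamma(shape α, rate β) prior, the Poisson likelihood is conjugate: the posterior is Gamma(α + ΣXᵢ, β + n).
Batch 1: sum of counts S = 74 over n = 7 weeks.
After batch 1: Gamma(α+S, β+n) = Gamma(13.1+74, 5.9+7) = Gamma(87.1, 12.9).
Batch 2: sum of counts S = 50 over n = 5 weeks.
After batch 2: Gamma(α+S, β+n) = Gamma(87.1+50, 12.9+5) = Gamma(137.1, 17.9).
Posterior β = 17.9.

17.9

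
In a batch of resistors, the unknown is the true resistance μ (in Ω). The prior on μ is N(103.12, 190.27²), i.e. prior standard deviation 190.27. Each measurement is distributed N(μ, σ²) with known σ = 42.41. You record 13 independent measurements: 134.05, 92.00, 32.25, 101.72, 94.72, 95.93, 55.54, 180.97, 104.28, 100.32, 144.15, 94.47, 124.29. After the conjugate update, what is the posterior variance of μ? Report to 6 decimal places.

For Normal data with known variance σ², a Normal(μ₀, σ₀²) prior on μ is conjugate. Posterior precision = 1/σ₀² + n/σ²; posterior mean is the precision-weighted average of μ₀ and x̄.
σ₀² = 190.27² = 36202.6729, σ² = 42.41² = 1798.6081; σ² + n·σ₀² = 1798.6081 + 13·36202.6729 = 472433.3558.
Posterior precision = 1/σ₀² + n/σ² = 1/36202.6729 + 13/1798.6081 = (σ² + n·σ₀²)/(σ₀²σ²) = 472433.3558/(36202.6729·1798.6081); posterior variance σₙ² = σ₀²σ²/(σ² + n·σ₀²) = 36202.6729·1798.6081/472433.3558 = 137.827738.

137.827738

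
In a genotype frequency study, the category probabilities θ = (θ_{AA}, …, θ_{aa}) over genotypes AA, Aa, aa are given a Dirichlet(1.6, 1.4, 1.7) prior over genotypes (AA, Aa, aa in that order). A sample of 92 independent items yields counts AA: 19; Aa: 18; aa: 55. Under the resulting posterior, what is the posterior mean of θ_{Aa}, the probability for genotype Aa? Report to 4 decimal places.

0.2006

The Dirichlet prior is conjugate to the Multinomial likelihood: each posterior αⱼ = prior αⱼ + observed count nⱼ.
Posterior concentration: (20.6, 19.4, 56.7), total = 96.7.
E[θ_{Aa}|data] = α_{Aa}/Σα = 19.4/96.7 = 0.2006.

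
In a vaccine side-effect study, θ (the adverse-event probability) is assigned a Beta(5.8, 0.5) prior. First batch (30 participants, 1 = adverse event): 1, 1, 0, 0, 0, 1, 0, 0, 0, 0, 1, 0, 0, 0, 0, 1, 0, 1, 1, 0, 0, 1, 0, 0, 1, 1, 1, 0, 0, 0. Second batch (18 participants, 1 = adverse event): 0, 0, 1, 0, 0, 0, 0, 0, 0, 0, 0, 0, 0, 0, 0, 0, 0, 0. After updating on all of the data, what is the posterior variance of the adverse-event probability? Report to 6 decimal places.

The Beta prior is conjugate to a Binomial/Bernoulli likelihood; the update adds successes to α and failures to β.
After batch 1: Beta(5.8+11, 0.5+19) = Beta(16.8, 19.5).
After batch 2: Beta(16.8+1, 19.5+17) = Beta(17.8, 36.5).
Var = αβ/((α+β)²(α+β+1)) = 17.8·36.5/(54.3²·55.3) = 0.003985.

0.003985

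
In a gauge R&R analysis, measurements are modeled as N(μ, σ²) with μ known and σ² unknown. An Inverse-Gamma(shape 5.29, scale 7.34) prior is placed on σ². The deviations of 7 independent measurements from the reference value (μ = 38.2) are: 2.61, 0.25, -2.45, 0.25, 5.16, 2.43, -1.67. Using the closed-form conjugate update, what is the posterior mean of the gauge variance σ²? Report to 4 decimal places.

With known mean μ and an Inverse-Gamma(α, β) prior on σ², the Normal likelihood is conjugate: posterior is Inv-Gamma(α + n/2, β + Σ(xᵢ−μ)²/2).
Σ(xᵢ−μ)² = (2.61)² + (0.25)² + (-2.45)² + (0.25)² + (5.16)² + (2.43)² + (-1.67)² = 48.2590.
Posterior: Inv-Gamma(5.29 + 7/2, 7.34 + 48.2590/2) = Inv-Gamma(8.79, 31.46950).
E[σ²|data] = β/(α−1) = 31.46950/7.79 = 4.0397.

4.0397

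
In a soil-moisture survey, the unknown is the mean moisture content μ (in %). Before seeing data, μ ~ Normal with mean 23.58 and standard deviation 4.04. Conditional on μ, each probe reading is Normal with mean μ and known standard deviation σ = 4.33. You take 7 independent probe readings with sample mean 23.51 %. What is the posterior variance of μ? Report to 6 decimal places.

2.300841

For Normal data with known variance σ², a Normal(μ₀, σ₀²) prior on μ is conjugate. Posterior precision = 1/σ₀² + n/σ²; posterior mean is the precision-weighted average of μ₀ and x̄.
σ₀² = 4.04² = 16.3216, σ² = 4.33² = 18.7489; σ² + n·σ₀² = 18.7489 + 7·16.3216 = 133.0001.
Posterior precision = 1/σ₀² + n/σ² = 1/16.3216 + 7/18.7489 = (σ² + n·σ₀²)/(σ₀²σ²) = 133.0001/(16.3216·18.7489); posterior variance σₙ² = σ₀²σ²/(σ² + n·σ₀²) = 16.3216·18.7489/133.0001 = 2.300841.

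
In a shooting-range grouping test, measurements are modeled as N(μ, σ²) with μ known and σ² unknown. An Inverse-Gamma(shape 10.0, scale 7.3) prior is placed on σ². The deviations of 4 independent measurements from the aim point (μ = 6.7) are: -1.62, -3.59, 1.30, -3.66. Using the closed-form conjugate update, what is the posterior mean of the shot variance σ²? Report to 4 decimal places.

2.0545

With known mean μ and an Inverse-Gamma(α, β) prior on σ², the Normal likelihood is conjugate: posterior is Inv-Gamma(α + n/2, β + Σ(xᵢ−μ)²/2).
Σ(xᵢ−μ)² = (-1.62)² + (-3.59)² + (1.30)² + (-3.66)² = 30.5981.
Posterior: Inv-Gamma(10.0 + 4/2, 7.3 + 30.5981/2) = Inv-Gamma(12.00, 22.59905).
E[σ²|data] = β/(α−1) = 22.59905/11.00 = 2.0545.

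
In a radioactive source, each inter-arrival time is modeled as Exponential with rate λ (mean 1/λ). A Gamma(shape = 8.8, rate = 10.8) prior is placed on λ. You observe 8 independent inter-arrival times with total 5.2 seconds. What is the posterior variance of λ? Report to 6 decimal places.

With a Gamma(shape α, rate β) prior on the exponential rate λ, the posterior after n observations with total T = Σxᵢ is Gamma(α+n, β+T).
Posterior: Gamma(8.8+8, 10.8+5.2) = Gamma(16.8, 16.0).
Var = α/β² = 0.065625.

0.065625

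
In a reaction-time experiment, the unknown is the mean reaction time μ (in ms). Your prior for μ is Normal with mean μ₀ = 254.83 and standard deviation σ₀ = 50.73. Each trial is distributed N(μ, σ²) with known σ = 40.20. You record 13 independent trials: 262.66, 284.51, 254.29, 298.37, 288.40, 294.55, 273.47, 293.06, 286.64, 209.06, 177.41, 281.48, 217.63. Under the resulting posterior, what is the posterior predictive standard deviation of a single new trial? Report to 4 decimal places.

41.6488

For Normal data with known variance σ², a Normal(μ₀, σ₀²) prior on μ is conjugate. Posterior precision = 1/σ₀² + n/σ²; posterior mean is the precision-weighted average of μ₀ and x̄.
σ₀² = 50.73² = 2573.5329, σ² = 40.20² = 1616.04; σ² + n·σ₀² = 1616.04 + 13·2573.5329 = 35071.9677.
Posterior precision = 1/σ₀² + n/σ² = 1/2573.5329 + 13/1616.04 = (σ² + n·σ₀²)/(σ₀²σ²) = 35071.9677/(2573.5329·1616.04); posterior variance σₙ² = σ₀²σ²/(σ² + n·σ₀²) = 2573.5329·1616.04/35071.9677 = 118.582799.
Predictive variance for one new observation = σₙ² + σ² = 2573.5329·1616.04/35071.9677 + 1616.04 = σ²·(σ₀² + 35071.9677)/35071.9677 = 1616.04·37645.5006/35071.9677 = 1734.622799; SD = √(1616.04·37645.5006/35071.9677) = 41.6488.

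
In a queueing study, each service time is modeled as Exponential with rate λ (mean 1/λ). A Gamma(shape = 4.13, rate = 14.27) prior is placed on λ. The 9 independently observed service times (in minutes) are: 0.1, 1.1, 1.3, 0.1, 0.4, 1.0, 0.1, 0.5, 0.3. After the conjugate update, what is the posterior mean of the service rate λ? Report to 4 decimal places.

0.6849

With a Gamma(shape α, rate β) prior on the exponential rate λ, the posterior after n observations with total T = Σxᵢ is Gamma(α+n, β+T).
Sum of observations T = 4.9 minutes; n = 9.
Posterior: Gamma(4.13+9, 14.27+4.9) = Gamma(13.13, 19.17).
Posterior mean of λ = α/β = 13.13/19.17 = 0.6849.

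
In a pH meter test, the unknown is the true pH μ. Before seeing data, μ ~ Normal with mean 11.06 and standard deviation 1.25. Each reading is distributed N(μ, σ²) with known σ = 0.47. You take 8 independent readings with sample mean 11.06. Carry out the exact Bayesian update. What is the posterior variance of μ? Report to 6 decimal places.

For Normal data with known variance σ², a Normal(μ₀, σ₀²) prior on μ is conjugate. Posterior precision = 1/σ₀² + n/σ²; posterior mean is the precision-weighted average of μ₀ and x̄.
σ₀² = 1.25² = 1.5625, σ² = 0.47² = 0.2209; σ² + n·σ₀² = 0.2209 + 8·1.5625 = 12.7209.
Posterior precision = 1/σ₀² + n/σ² = 1/1.5625 + 8/0.2209 = (σ² + n·σ₀²)/(σ₀²σ²) = 12.7209/(1.5625·0.2209); posterior variance σₙ² = σ₀²σ²/(σ² + n·σ₀²) = 1.5625·0.2209/12.7209 = 0.027133.

0.027133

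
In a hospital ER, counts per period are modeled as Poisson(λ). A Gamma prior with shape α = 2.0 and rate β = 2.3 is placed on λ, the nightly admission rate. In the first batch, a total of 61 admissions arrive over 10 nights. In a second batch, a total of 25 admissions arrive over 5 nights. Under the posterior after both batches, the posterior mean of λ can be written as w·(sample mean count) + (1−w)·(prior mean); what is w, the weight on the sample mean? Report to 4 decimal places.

0.8671

With a Gamma(shape α, rate β) prior, the Poisson likelihood is conjugate: the posterior is Gamma(α + ΣXᵢ, β + n).
Total number of nights: n = 10 + 5 = 15.
Posterior mean = (α₀+S)/(β₀+n) = [n/(β₀+n)]·(S/n) + [β₀/(β₀+n)]·(α₀/β₀), so only n and β₀ enter the weight.
Weight on data w = n/(β₀+n) = 15/(2.3+15) = 15/17.3 = 0.8671.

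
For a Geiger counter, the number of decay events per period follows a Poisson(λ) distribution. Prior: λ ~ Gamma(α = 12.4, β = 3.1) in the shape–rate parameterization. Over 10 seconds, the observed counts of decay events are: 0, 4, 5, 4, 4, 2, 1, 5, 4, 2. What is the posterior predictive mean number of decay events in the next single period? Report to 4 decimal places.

3.3130

With a Gamma(shape α, rate β) prior, the Poisson likelihood is conjugate: the posterior is Gamma(α + ΣXᵢ, β + n).
Sum of counts S = 31 over n = 10 seconds.
Posterior: Gamma(α+S, β+n) = Gamma(12.4+31, 3.1+10) = Gamma(43.4, 13.1).
The predictive distribution for one future period is NegBinom with mean α/β = 3.3130.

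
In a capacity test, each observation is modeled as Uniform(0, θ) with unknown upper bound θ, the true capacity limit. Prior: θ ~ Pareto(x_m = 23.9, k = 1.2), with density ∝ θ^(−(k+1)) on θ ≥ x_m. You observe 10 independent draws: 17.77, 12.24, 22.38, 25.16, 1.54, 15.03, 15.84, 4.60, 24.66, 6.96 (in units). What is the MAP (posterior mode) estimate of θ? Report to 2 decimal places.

25.16

A Pareto(scale x_m, shape k) prior on the upper bound θ of Uniform(0, θ) is conjugate: posterior is Pareto(max(x_m, max xᵢ), k + n).
Sample maximum = 25.16; prior scale x_m = 23.9 → posterior scale = max = 25.16.
Posterior shape = 1.2 + 10 = 11.2.
The Pareto density is decreasing on [x_m, ∞), so the mode is x_m = 25.16.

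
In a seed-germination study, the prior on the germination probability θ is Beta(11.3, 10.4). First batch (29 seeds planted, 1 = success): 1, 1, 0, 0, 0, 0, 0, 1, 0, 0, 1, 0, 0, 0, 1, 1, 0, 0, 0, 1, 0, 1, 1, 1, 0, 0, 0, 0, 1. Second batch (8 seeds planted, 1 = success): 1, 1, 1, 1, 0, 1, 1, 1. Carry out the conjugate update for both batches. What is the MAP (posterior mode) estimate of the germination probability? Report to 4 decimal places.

The Beta prior is conjugate to a Binomial/Bernoulli likelihood; the update adds successes to α and failures to β.
After batch 1: Beta(11.3+11, 10.4+18) = Beta(22.3, 28.4).
After batch 2: Beta(22.3+7, 28.4+1) = Beta(29.3, 29.4).
Mode of Beta(a,b) for a,b>1 is (a−1)/(a+b−2) = 28.3/56.7 = 0.4991.

0.4991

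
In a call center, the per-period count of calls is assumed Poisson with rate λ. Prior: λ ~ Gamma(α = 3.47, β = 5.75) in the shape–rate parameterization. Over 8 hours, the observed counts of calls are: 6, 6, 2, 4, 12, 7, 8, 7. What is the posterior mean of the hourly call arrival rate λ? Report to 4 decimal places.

With a Gamma(shape α, rate β) prior, the Poisson likelihood is conjugate: the posterior is Gamma(α + ΣXᵢ, β + n).
Sum of counts S = 52 over n = 8 hours.
Posterior: Gamma(α+S, β+n) = Gamma(3.47+52, 5.75+8) = Gamma(55.47, 13.75).
Posterior mean = α/β = 55.47/13.75 = 4.0342.

4.0342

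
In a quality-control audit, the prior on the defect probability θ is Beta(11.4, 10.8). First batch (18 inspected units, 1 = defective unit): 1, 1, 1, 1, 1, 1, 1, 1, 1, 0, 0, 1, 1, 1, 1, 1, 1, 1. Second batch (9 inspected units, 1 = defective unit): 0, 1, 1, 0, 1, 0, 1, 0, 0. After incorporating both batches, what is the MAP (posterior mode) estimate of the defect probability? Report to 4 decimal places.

0.6441

The Beta prior is conjugate to a Binomial/Bernoulli likelihood; the update adds successes to α and failures to β.
After batch 1: Beta(11.4+16, 10.8+2) = Beta(27.4, 12.8).
After batch 2: Beta(27.4+4, 12.8+5) = Beta(31.4, 17.8).
Mode of Beta(a,b) for a,b>1 is (a−1)/(a+b−2) = 30.4/47.2 = 0.6441.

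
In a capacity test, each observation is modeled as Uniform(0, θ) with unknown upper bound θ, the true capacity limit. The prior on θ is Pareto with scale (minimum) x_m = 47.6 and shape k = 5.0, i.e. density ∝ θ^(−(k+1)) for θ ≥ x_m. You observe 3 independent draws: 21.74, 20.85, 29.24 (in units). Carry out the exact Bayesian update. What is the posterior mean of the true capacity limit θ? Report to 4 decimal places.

54.4000

A Pareto(scale x_m, shape k) prior on the upper bound θ of Uniform(0, θ) is conjugate: posterior is Pareto(max(x_m, max xᵢ), k + n).
Sample maximum = 29.24; prior scale x_m = 47.6 → posterior scale = max = 47.60.
Posterior shape = 5.0 + 3 = 8.0.
E[θ|data] = k·x_m/(k−1) = 8.0·47.60/7.0 = 54.4000.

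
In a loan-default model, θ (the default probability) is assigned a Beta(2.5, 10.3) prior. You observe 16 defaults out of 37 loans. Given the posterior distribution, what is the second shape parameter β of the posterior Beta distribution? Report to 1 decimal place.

31.3

The Beta prior is conjugate to a Binomial/Bernoulli likelihood; the update adds successes to α and failures to β.
Posterior: Beta(α+k, β+n−k) = Beta(2.5+16, 10.3+21) = Beta(18.5, 31.3).
Posterior β = 31.3.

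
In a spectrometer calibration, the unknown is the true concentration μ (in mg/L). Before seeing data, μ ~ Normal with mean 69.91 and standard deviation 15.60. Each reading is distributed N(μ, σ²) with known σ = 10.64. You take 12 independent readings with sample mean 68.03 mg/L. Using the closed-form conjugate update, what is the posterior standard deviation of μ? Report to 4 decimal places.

For Normal data with known variance σ², a Normal(μ₀, σ₀²) prior on μ is conjugate. Posterior precision = 1/σ₀² + n/σ²; posterior mean is the precision-weighted average of μ₀ and x̄.
σ₀² = 15.60² = 243.36, σ² = 10.64² = 113.2096; σ² + n·σ₀² = 113.2096 + 12·243.36 = 3033.5296.
Posterior precision = 1/σ₀² + n/σ² = 1/243.36 + 12/113.2096 = (σ² + n·σ₀²)/(σ₀²σ²) = 3033.5296/(243.36·113.2096); posterior variance σₙ² = σ₀²σ²/(σ² + n·σ₀²) = 243.36·113.2096/3033.5296 = 9.082057.
Posterior SD = √σₙ² = √(243.36·113.2096/3033.5296) = 3.0136.

3.0136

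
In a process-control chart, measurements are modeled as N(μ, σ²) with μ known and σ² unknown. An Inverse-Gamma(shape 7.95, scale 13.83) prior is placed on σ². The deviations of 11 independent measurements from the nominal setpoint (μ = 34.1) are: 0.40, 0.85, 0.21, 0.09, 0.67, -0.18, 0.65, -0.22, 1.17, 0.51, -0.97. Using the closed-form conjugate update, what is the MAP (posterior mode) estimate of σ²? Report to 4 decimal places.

With known mean μ and an Inverse-Gamma(α, β) prior on σ², the Normal likelihood is conjugate: posterior is Inv-Gamma(α + n/2, β + Σ(xᵢ−μ)²/2).
Σ(xᵢ−μ)² = (0.40)² + (0.85)² + (0.21)² + (0.09)² + (0.67)² + (-0.18)² + (0.65)² + (-0.22)² + (1.17)² + (0.51)² + (-0.97)² = 4.4568.
Posterior: Inv-Gamma(7.95 + 11/2, 13.83 + 4.4568/2) = Inv-Gamma(13.45, 16.05840).
Mode = β/(α+1) = 16.05840/14.45 = 1.1113.

1.1113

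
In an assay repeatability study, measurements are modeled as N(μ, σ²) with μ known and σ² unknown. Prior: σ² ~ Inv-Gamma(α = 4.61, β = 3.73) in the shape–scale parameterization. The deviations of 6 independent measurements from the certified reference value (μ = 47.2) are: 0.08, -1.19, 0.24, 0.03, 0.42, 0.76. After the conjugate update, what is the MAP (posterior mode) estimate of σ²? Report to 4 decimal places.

0.5630

With known mean μ and an Inverse-Gamma(α, β) prior on σ², the Normal likelihood is conjugate: posterior is Inv-Gamma(α + n/2, β + Σ(xᵢ−μ)²/2).
Σ(xᵢ−μ)² = (0.08)² + (-1.19)² + (0.24)² + (0.03)² + (0.42)² + (0.76)² = 2.2350.
Posterior: Inv-Gamma(4.61 + 6/2, 3.73 + 2.2350/2) = Inv-Gamma(7.61, 4.84750).
Mode = β/(α+1) = 4.84750/8.61 = 0.5630.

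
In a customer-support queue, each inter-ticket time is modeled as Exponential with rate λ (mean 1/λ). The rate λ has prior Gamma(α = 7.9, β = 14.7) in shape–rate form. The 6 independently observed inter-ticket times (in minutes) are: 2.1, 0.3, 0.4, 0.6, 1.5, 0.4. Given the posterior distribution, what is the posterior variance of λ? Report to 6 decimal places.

With a Gamma(shape α, rate β) prior on the exponential rate λ, the posterior after n observations with total T = Σxᵢ is Gamma(α+n, β+T).
Sum of observations T = 5.3 minutes; n = 6.
Posterior: Gamma(7.9+6, 14.7+5.3) = Gamma(13.9, 20.0).
Var = α/β² = 0.034750.

0.034750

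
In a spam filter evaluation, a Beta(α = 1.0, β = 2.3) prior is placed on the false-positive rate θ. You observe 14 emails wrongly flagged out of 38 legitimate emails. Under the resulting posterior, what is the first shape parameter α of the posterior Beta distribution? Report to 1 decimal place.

The Beta prior is conjugate to a Binomial/Bernoulli likelihood; the update adds successes to α and failures to β.
Posterior: Beta(α+k, β+n−k) = Beta(1.0+14, 2.3+24) = Beta(15.0, 26.3).
Posterior α = 15.0.

15.0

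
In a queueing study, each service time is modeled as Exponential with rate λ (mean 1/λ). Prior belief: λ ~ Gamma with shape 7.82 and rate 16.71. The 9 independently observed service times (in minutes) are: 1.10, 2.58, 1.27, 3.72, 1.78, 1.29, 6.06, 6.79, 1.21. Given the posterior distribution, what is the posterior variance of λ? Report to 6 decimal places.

0.009308

With a Gamma(shape α, rate β) prior on the exponential rate λ, the posterior after n observations with total T = Σxᵢ is Gamma(α+n, β+T).
Sum of observations T = 25.80 minutes; n = 9.
Posterior: Gamma(7.82+9, 16.71+25.80) = Gamma(16.82, 42.51).
Var = α/β² = 0.009308.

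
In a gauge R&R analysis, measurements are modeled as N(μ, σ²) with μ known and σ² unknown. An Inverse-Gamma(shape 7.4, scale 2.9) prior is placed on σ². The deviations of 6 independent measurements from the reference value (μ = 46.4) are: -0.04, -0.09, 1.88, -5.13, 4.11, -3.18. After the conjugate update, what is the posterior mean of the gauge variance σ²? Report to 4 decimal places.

3.3333

With known mean μ and an Inverse-Gamma(α, β) prior on σ², the Normal likelihood is conjugate: posterior is Inv-Gamma(α + n/2, β + Σ(xᵢ−μ)²/2).
Σ(xᵢ−μ)² = (-0.04)² + (-0.09)² + (1.88)² + (-5.13)² + (4.11)² + (-3.18)² = 56.8655.
Posterior: Inv-Gamma(7.4 + 6/2, 2.9 + 56.8655/2) = Inv-Gamma(10.40, 31.33275).
E[σ²|data] = β/(α−1) = 31.33275/9.40 = 3.3333.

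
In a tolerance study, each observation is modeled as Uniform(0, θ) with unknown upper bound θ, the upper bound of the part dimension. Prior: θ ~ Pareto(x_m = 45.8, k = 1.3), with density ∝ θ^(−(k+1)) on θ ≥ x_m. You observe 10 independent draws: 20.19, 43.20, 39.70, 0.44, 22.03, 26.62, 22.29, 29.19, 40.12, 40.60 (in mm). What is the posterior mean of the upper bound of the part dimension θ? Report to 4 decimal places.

50.2466

A Pareto(scale x_m, shape k) prior on the upper bound θ of Uniform(0, θ) is conjugate: posterior is Pareto(max(x_m, max xᵢ), k + n).
Sample maximum = 43.20; prior scale x_m = 45.8 → posterior scale = max = 45.80.
Posterior shape = 1.3 + 10 = 11.3.
E[θ|data] = k·x_m/(k−1) = 11.3·45.80/10.3 = 50.2466.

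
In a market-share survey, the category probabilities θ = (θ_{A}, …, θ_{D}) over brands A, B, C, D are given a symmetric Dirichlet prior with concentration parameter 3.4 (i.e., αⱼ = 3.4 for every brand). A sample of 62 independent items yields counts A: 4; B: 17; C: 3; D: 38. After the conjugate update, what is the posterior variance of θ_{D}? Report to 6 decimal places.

0.003234

The Dirichlet prior is conjugate to the Multinomial likelihood: each posterior αⱼ = prior αⱼ + observed count nⱼ.
Posterior concentration: (7.4, 20.4, 6.4, 41.4), total = 75.6.
Var[θ_j] = α_j(Σα−α_j)/((Σα)²(Σα+1)) = 41.4·34.2/(75.6²·76.6) = 0.003234.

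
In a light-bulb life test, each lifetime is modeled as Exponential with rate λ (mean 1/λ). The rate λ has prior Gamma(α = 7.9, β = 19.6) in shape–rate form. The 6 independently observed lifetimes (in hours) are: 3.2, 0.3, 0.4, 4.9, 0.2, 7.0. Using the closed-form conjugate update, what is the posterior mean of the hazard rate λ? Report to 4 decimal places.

0.3904

With a Gamma(shape α, rate β) prior on the exponential rate λ, the posterior after n observations with total T = Σxᵢ is Gamma(α+n, β+T).
Sum of observations T = 16.0 hours; n = 6.
Posterior: Gamma(7.9+6, 19.6+16.0) = Gamma(13.9, 35.6).
Posterior mean of λ = α/β = 13.9/35.6 = 0.3904.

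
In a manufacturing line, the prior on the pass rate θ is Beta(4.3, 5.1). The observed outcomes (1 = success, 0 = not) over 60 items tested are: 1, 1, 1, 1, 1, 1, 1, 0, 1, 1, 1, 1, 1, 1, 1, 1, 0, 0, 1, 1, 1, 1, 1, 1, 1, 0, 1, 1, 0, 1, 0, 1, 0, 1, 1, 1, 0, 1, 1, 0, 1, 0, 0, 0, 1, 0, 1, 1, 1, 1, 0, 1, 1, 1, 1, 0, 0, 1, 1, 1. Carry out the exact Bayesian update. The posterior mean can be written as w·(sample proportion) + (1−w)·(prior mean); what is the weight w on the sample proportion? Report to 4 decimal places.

0.8646

The Beta prior is conjugate to a Binomial/Bernoulli likelihood; the update adds successes to α and failures to β.
Posterior mean = (α₀+k)/(α₀+β₀+n) = [n/(α₀+β₀+n)]·(k/n) + [(α₀+β₀)/(α₀+β₀+n)]·α₀/(α₀+β₀), so only n and the prior enter the weight.
The weight on the data is w = n/(α₀+β₀+n) = 60/(4.3+5.1+60) = 60/69.4 = 0.8646.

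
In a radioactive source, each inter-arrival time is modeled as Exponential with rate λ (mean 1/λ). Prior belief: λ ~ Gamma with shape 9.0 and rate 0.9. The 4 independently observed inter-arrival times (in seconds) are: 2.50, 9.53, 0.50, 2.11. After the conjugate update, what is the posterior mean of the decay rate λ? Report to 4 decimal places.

0.8366

With a Gamma(shape α, rate β) prior on the exponential rate λ, the posterior after n observations with total T = Σxᵢ is Gamma(α+n, β+T).
Sum of observations T = 14.64 seconds; n = 4.
Posterior: Gamma(9.0+4, 0.9+14.64) = Gamma(13.0, 15.54).
Posterior mean of λ = α/β = 13.0/15.54 = 0.8366.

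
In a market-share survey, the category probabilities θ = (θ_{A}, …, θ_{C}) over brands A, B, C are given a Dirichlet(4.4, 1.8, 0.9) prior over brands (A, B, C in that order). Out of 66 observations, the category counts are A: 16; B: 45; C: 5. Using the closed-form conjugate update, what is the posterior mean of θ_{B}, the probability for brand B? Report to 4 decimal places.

0.6402

The Dirichlet prior is conjugate to the Multinomial likelihood: each posterior αⱼ = prior αⱼ + observed count nⱼ.
Posterior concentration: (20.4, 46.8, 5.9), total = 73.1.
E[θ_{B}|data] = α_{B}/Σα = 46.8/73.1 = 0.6402.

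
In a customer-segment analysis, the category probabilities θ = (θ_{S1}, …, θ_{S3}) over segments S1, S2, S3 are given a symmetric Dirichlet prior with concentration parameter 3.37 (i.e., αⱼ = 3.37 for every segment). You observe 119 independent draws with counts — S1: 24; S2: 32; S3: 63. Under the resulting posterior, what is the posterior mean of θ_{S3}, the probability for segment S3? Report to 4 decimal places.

The Dirichlet prior is conjugate to the Multinomial likelihood: each posterior αⱼ = prior αⱼ + observed count nⱼ.
Posterior concentration: (27.37, 35.37, 66.37), total = 129.11.
E[θ_{S3}|data] = α_{S3}/Σα = 66.37/129.11 = 0.5141.

0.5141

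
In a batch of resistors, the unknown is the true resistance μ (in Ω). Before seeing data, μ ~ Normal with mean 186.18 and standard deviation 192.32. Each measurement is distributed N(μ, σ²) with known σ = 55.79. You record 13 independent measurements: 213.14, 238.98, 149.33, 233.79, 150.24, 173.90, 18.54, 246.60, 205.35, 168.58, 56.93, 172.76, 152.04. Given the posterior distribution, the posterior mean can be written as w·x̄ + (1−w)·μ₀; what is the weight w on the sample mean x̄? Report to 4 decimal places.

0.9936

For Normal data with known variance σ², a Normal(μ₀, σ₀²) prior on μ is conjugate. Posterior precision = 1/σ₀² + n/σ²; posterior mean is the precision-weighted average of μ₀ and x̄.
σ₀² = 192.32² = 36986.9824, σ² = 55.79² = 3112.5241. Prior precision 1/σ₀² = 1/36986.9824; data precision n/σ² = 13/3112.5241.
w = (n/σ²)/(1/σ₀² + n/σ²) = n·σ₀²/(σ² + n·σ₀²) = 13·36986.9824/(3112.5241 + 13·36986.9824) = 480830.7712/483943.2953 = 0.9936.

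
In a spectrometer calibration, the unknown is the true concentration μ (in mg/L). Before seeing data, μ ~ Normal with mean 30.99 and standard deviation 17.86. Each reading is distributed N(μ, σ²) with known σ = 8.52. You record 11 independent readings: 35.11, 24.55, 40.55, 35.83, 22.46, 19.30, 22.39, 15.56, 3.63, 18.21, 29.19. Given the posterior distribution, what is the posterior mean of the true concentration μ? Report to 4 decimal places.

24.3893

For Normal data with known variance σ², a Normal(μ₀, σ₀²) prior on μ is conjugate. Posterior precision = 1/σ₀² + n/σ²; posterior mean is the precision-weighted average of μ₀ and x̄.
Σxᵢ = 35.11 + 24.55 + 40.55 + 35.83 + 22.46 + 19.30 + 22.39 + 15.56 + 3.63 + 18.21 + 29.19 = 266.78, so n·x̄ = 266.78.
σ₀² = 17.86² = 318.9796, σ² = 8.52² = 72.5904; σ² + n·σ₀² = 72.5904 + 11·318.9796 = 3581.366.
Posterior mean = (μ₀/σ₀² + n·x̄/σ²)/(1/σ₀² + n/σ²) = (σ²·μ₀ + σ₀²·n·x̄)/(σ² + n·σ₀²) = (72.5904·30.99 + 318.9796·266.78)/3581.366 = 87346.954184/3581.366 = 24.3893.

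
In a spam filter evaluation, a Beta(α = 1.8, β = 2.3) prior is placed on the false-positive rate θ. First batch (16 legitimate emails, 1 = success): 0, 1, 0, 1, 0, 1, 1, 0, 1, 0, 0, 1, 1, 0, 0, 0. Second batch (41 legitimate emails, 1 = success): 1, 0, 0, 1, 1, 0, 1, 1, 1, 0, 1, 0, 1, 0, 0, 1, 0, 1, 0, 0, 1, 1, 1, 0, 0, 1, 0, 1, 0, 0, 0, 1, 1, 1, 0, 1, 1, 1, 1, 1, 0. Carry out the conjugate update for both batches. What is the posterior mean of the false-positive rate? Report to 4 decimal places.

0.5205

The Beta prior is conjugate to a Binomial/Bernoulli likelihood; the update adds successes to α and failures to β.
After batch 1: Beta(1.8+7, 2.3+9) = Beta(8.8, 11.3).
After batch 2: Beta(8.8+23, 11.3+18) = Beta(31.8, 29.3).
Posterior mean = α/(α+β) = 31.8/61.1 = 0.5205.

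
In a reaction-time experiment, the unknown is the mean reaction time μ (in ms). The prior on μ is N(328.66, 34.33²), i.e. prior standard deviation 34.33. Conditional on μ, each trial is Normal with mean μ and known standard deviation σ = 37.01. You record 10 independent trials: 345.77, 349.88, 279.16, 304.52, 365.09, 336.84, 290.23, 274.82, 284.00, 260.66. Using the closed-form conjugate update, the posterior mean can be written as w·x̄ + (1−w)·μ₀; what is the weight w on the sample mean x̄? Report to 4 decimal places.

0.8959

For Normal data with known variance σ², a Normal(μ₀, σ₀²) prior on μ is conjugate. Posterior precision = 1/σ₀² + n/σ²; posterior mean is the precision-weighted average of μ₀ and x̄.
σ₀² = 34.33² = 1178.5489, σ² = 37.01² = 1369.7401. Prior precision 1/σ₀² = 1/1178.5489; data precision n/σ² = 10/1369.7401.
w = (n/σ²)/(1/σ₀² + n/σ²) = n·σ₀²/(σ² + n·σ₀²) = 10·1178.5489/(1369.7401 + 10·1178.5489) = 11785.489/13155.2291 = 0.8959.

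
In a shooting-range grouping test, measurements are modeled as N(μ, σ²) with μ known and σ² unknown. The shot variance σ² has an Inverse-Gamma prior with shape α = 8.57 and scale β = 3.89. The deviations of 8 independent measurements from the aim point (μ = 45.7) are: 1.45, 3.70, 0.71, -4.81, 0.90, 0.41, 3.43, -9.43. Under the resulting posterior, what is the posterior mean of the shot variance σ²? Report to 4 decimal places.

6.4339

With known mean μ and an Inverse-Gamma(α, β) prior on σ², the Normal likelihood is conjugate: posterior is Inv-Gamma(α + n/2, β + Σ(xᵢ−μ)²/2).
Σ(xᵢ−μ)² = (1.45)² + (3.70)² + (0.71)² + (-4.81)² + (0.90)² + (0.41)² + (3.43)² + (-9.43)² = 141.1006.
Posterior: Inv-Gamma(8.57 + 8/2, 3.89 + 141.1006/2) = Inv-Gamma(12.57, 74.44030).
E[σ²|data] = β/(α−1) = 74.44030/11.57 = 6.4339.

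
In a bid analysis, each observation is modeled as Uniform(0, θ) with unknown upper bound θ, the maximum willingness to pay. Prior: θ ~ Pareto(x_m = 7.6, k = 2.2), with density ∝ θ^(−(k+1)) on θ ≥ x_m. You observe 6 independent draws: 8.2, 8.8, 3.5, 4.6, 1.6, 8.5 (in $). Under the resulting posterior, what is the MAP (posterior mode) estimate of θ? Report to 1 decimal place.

8.8

A Pareto(scale x_m, shape k) prior on the upper bound θ of Uniform(0, θ) is conjugate: posterior is Pareto(max(x_m, max xᵢ), k + n).
Sample maximum = 8.8; prior scale x_m = 7.6 → posterior scale = max = 8.8.
Posterior shape = 2.2 + 6 = 8.2.
The Pareto density is decreasing on [x_m, ∞), so the mode is x_m = 8.8.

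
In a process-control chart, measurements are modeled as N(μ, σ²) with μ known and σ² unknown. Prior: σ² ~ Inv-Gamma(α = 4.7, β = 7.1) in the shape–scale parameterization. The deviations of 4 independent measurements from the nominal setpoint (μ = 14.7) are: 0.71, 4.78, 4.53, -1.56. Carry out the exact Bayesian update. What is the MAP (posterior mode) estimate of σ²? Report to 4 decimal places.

3.9290

With known mean μ and an Inverse-Gamma(α, β) prior on σ², the Normal likelihood is conjugate: posterior is Inv-Gamma(α + n/2, β + Σ(xᵢ−μ)²/2).
Σ(xᵢ−μ)² = (0.71)² + (4.78)² + (4.53)² + (-1.56)² = 46.3070.
Posterior: Inv-Gamma(4.7 + 4/2, 7.1 + 46.3070/2) = Inv-Gamma(6.70, 30.25350).
Mode = β/(α+1) = 30.25350/7.70 = 3.9290.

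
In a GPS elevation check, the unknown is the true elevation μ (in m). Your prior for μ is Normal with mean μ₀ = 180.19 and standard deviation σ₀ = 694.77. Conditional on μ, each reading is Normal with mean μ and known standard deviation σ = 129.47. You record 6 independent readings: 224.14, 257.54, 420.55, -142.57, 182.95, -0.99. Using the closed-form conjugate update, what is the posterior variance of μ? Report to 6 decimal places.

For Normal data with known variance σ², a Normal(μ₀, σ₀²) prior on μ is conjugate. Posterior precision = 1/σ₀² + n/σ²; posterior mean is the precision-weighted average of μ₀ and x̄.
σ₀² = 694.77² = 482705.3529, σ² = 129.47² = 16762.4809; σ² + n·σ₀² = 16762.4809 + 6·482705.3529 = 2912994.5983.
Posterior precision = 1/σ₀² + n/σ² = 1/482705.3529 + 6/16762.4809 = (σ² + n·σ₀²)/(σ₀²σ²) = 2912994.5983/(482705.3529·16762.4809); posterior variance σₙ² = σ₀²σ²/(σ² + n·σ₀²) = 482705.3529·16762.4809/2912994.5983 = 2777.670533.

2777.670533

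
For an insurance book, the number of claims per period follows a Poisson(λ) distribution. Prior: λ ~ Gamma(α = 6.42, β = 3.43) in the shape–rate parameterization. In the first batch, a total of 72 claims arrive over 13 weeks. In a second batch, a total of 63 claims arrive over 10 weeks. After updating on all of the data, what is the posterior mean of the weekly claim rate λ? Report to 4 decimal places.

With a Gamma(shape α, rate β) prior, the Poisson likelihood is conjugate: the posterior is Gamma(α + ΣXᵢ, β + n).
After batch 1: Gamma(α+S, β+n) = Gamma(6.42+72, 3.43+13) = Gamma(78.42, 16.43).
After batch 2: Gamma(α+S, β+n) = Gamma(78.42+63, 16.43+10) = Gamma(141.42, 26.43).
Posterior mean = α/β = 141.42/26.43 = 5.3507.

5.3507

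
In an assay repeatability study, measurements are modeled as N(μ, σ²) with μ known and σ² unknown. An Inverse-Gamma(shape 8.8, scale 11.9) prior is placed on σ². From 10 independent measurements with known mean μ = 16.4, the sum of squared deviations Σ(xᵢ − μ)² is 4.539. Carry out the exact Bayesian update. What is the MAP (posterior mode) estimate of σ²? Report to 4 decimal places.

0.9574

With known mean μ and an Inverse-Gamma(α, β) prior on σ², the Normal likelihood is conjugate: posterior is Inv-Gamma(α + n/2, β + Σ(xᵢ−μ)²/2).
Posterior: Inv-Gamma(8.8 + 10/2, 11.9 + 4.539/2) = Inv-Gamma(13.80, 14.1695).
Mode = β/(α+1) = 14.1695/14.80 = 0.9574.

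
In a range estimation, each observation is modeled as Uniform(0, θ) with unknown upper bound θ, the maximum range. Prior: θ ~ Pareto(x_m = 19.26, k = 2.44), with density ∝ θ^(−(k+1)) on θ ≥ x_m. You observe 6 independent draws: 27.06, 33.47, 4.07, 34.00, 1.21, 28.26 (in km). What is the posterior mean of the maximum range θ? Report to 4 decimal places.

A Pareto(scale x_m, shape k) prior on the upper bound θ of Uniform(0, θ) is conjugate: posterior is Pareto(max(x_m, max xᵢ), k + n).
Sample maximum = 34.00; prior scale x_m = 19.26 → posterior scale = max = 34.00.
Posterior shape = 2.44 + 6 = 8.44.
E[θ|data] = k·x_m/(k−1) = 8.44·34.00/7.44 = 38.5699.

38.5699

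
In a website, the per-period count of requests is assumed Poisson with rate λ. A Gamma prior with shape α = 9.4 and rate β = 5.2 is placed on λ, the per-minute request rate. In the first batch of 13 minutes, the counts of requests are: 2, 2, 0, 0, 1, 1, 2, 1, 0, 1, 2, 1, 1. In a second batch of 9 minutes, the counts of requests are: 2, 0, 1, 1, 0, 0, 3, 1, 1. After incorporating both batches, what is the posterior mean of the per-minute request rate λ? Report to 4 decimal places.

1.1912

With a Gamma(shape α, rate β) prior, the Poisson likelihood is conjugate: the posterior is Gamma(α + ΣXᵢ, β + n).
Batch 1: sum of counts S = 14 over n = 13 minutes.
After batch 1: Gamma(α+S, β+n) = Gamma(9.4+14, 5.2+13) = Gamma(23.4, 18.2).
Batch 2: sum of counts S = 9 over n = 9 minutes.
After batch 2: Gamma(α+S, β+n) = Gamma(23.4+9, 18.2+9) = Gamma(32.4, 27.2).
Posterior mean = α/β = 32.4/27.2 = 1.1912.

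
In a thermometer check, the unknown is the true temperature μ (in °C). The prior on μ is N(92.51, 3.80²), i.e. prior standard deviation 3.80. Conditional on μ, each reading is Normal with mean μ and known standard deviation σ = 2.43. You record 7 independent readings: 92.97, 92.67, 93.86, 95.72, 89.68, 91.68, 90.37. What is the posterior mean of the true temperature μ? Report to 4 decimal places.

92.4263

For Normal data with known variance σ², a Normal(μ₀, σ₀²) prior on μ is conjugate. Posterior precision = 1/σ₀² + n/σ²; posterior mean is the precision-weighted average of μ₀ and x̄.
Σxᵢ = 92.97 + 92.67 + 93.86 + 95.72 + 89.68 + 91.68 + 90.37 = 646.95, so n·x̄ = 646.95.
σ₀² = 3.80² = 14.44, σ² = 2.43² = 5.9049; σ² + n·σ₀² = 5.9049 + 7·14.44 = 106.9849.
Posterior mean = (μ₀/σ₀² + n·x̄/σ²)/(1/σ₀² + n/σ²) = (σ²·μ₀ + σ₀²·n·x̄)/(σ² + n·σ₀²) = (5.9049·92.51 + 14.44·646.95)/106.9849 = 9888.220299/106.9849 = 92.4263.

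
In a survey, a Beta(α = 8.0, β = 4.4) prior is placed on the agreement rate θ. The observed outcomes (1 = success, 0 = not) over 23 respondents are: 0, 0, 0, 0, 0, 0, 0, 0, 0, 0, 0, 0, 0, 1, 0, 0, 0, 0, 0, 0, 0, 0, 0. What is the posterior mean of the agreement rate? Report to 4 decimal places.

0.2542

The Beta prior is conjugate to a Binomial/Bernoulli likelihood; the update adds successes to α and failures to β.
Posterior: Beta(α+k, β+n−k) = Beta(8.0+1, 4.4+22) = Beta(9.0, 26.4).
Posterior mean = α/(α+β) = 9.0/35.4 = 0.2542.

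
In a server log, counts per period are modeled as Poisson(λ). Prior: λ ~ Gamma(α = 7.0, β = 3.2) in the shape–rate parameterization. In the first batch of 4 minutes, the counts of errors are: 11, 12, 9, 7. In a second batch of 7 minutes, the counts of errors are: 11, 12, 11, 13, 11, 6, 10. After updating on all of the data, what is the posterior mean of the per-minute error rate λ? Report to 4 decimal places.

8.4507

With a Gamma(shape α, rate β) prior, the Poisson likelihood is conjugate: the posterior is Gamma(α + ΣXᵢ, β + n).
Batch 1: sum of counts S = 39 over n = 4 minutes.
After batch 1: Gamma(α+S, β+n) = Gamma(7.0+39, 3.2+4) = Gamma(46.0, 7.2).
Batch 2: sum of counts S = 74 over n = 7 minutes.
After batch 2: Gamma(α+S, β+n) = Gamma(46.0+74, 7.2+7) = Gamma(120.0, 14.2).
Posterior mean = α/β = 120.0/14.2 = 8.4507.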